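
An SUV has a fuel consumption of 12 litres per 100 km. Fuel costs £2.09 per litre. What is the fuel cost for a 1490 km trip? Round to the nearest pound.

£374

Fuel = 12 L/100 km × 1490 km / 100 = 178.8 L
Cost = 178.8 L × £2.09/L = £373.69 ≈ £374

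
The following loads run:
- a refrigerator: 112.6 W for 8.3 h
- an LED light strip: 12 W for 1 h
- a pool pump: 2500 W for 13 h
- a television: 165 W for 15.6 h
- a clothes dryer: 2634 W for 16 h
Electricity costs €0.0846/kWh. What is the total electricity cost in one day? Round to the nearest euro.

€7

refrigerator: 112.6 W × 8.3 h = 935 Wh = 0.9346 kWh
LED light strip: 12 W × 1 h = 12 Wh = 0.012 kWh
pool pump: 2500 W × 13 h = 32,500 Wh = 32.5 kWh
television: 165 W × 15.6 h = 2,574 Wh = 2.574 kWh
clothes dryer: 2634 W × 16 h = 42,144 Wh = 42.14 kWh
Total energy = 0.9346 + 0.012 + 32.5 + 2.574 + 42.14 = 78.16 kWh
Cost = 78.16 kWh × €0.0846 = €6.61 ≈ €7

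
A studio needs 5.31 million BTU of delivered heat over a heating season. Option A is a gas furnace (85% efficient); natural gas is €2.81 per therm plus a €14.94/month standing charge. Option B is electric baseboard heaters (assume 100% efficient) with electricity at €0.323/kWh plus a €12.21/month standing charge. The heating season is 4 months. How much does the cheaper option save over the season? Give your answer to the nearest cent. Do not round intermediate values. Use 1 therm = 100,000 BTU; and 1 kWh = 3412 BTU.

Heat load = 5.31 × 10⁶ BTU = 5,310,000 BTU
Gas: input = 5,310,000 / 0.85 = 6,247,059 BTU = 62.47 therm → 62.47 × €2.81 = €175.54; + 4 × €14.94 standing = €235.30
Electric: 5,310,000 BTU / 3412 = 1,556 kWh → × €0.323 = €502.68; + 4 × €12.21 standing = €551.52
Difference = |€235.30 − €551.52| = €316.21

€316.21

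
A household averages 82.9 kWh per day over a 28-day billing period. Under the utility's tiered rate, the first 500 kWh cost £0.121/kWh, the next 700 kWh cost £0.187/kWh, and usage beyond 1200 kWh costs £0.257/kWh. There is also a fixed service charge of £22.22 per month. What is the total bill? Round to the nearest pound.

£502

Usage = 82.9 kWh/day × 28 days = 2321.2 kWh
First 500 kWh × £0.121 = £60.50
Next 700 kWh × £0.187 = £130.90
Remaining 1121.2 kWh × £0.257 = £288.15
Energy charge = £479.55; + service £22.22 = £501.77 ≈ £502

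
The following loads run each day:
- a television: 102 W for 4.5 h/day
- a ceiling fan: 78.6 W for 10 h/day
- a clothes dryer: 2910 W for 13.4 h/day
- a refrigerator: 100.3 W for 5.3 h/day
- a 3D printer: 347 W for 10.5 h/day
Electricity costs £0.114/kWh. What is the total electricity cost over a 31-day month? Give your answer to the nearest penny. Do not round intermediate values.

£156.96

television: 102 W × 4.5 h × 31 d = 14,229 Wh = 14.23 kWh
ceiling fan: 78.6 W × 10 h × 31 d = 24,366 Wh = 24.37 kWh
clothes dryer: 2910 W × 13.4 h × 31 d = 1,208,814 Wh = 1,209 kWh
refrigerator: 100.3 W × 5.3 h × 31 d = 16,479 Wh = 16.48 kWh
3D printer: 347 W × 10.5 h × 31 d = 112,948 Wh = 112.9 kWh
Total energy = 14.23 + 24.37 + 1,209 + 16.48 + 112.9 = 1,377 kWh
Cost = 1,377 kWh × £0.114 = £156.96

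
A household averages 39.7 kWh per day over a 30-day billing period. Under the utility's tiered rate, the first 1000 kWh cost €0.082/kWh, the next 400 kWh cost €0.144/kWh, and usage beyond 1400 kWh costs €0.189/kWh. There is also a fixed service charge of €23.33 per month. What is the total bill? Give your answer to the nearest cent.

Usage = 39.7 kWh/day × 30 days = 1191 kWh
First 1000 kWh × €0.082 = €82.00
Next 191 kWh × €0.144 = €27.50
Remaining tier: 0 kWh (not reached)
Energy charge = €109.50; + service €23.33 = €132.83

€132.83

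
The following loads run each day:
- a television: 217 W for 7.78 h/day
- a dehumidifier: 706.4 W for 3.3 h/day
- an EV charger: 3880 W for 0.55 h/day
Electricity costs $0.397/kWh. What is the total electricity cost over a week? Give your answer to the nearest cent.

television: 217 W × 7.78 h × 7 d = 11,818 Wh = 11.82 kWh
dehumidifier: 706.4 W × 3.3 h × 7 d = 16,318 Wh = 16.32 kWh
EV charger: 3880 W × 0.55 h × 7 d = 14,938 Wh = 14.94 kWh
Total energy = 11.82 + 16.32 + 14.94 = 43.07 kWh
Cost = 43.07 kWh × $0.397 = $17.10

$17.10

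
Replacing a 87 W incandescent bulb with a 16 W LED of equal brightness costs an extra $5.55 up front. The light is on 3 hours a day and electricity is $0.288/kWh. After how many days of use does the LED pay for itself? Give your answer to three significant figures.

90.5 days

Power saved = 87 − 16 = 71 W
Daily energy saved = 71 W × 3 h = 213 Wh = 0.213 kWh
Daily savings = 0.213 × $0.288 = $0.0613
Payback = $5.55 / $0.0613 per day = 90.47 days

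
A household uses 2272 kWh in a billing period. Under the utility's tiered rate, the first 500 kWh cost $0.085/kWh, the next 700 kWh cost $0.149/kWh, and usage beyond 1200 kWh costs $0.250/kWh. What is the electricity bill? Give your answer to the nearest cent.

First 500 kWh × $0.085 = $42.50
Next 700 kWh × $0.149 = $104.30
Remaining 1072 kWh × $0.250 = $268.00
Total = $414.80

$414.80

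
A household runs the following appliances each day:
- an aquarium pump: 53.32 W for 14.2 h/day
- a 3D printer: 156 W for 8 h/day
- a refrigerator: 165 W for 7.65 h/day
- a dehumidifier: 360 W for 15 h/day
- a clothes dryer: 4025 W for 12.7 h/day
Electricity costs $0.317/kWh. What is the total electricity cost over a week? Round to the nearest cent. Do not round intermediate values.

$132.66

aquarium pump: 53.32 W × 14.2 h × 7 d = 5,300 Wh = 5.3 kWh
3D printer: 156 W × 8 h × 7 d = 8,736 Wh = 8.736 kWh
refrigerator: 165 W × 7.65 h × 7 d = 8,836 Wh = 8.836 kWh
dehumidifier: 360 W × 15 h × 7 d = 37,800 Wh = 37.8 kWh
clothes dryer: 4025 W × 12.7 h × 7 d = 357,822 Wh = 357.8 kWh
Total energy = 5.3 + 8.736 + 8.836 + 37.8 + 357.8 = 418.5 kWh
Cost = 418.5 kWh × $0.317 = $132.66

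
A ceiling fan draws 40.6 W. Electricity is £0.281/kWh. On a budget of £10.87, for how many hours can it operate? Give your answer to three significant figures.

Energy budget = £10.87 / £0.281 per kWh = 38.68 kWh = 38,683 Wh
Runtime = 38,683 Wh / 40.6 W = 952.8 h

953 h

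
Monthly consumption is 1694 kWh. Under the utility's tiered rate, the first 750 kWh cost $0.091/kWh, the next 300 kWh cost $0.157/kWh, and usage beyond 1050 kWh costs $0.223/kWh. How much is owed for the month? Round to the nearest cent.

First 750 kWh × $0.091 = $68.25
Next 300 kWh × $0.157 = $47.10
Remaining 644 kWh × $0.223 = $143.61
Total = $258.96

$258.96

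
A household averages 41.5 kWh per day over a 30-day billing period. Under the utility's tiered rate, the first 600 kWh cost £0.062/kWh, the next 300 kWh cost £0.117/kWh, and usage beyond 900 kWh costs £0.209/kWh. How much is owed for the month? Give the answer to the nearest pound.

Usage = 41.5 kWh/day × 30 days = 1245 kWh
First 600 kWh × £0.062 = £37.20
Next 300 kWh × £0.117 = £35.10
Remaining 345 kWh × £0.209 = £72.11
Total = £144.41 ≈ £144

£144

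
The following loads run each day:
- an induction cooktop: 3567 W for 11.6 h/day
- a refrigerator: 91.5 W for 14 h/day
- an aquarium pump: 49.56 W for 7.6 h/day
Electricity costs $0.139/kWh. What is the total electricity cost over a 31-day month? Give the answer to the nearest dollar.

induction cooktop: 3567 W × 11.6 h × 31 d = 1,282,693 Wh = 1,283 kWh
refrigerator: 91.5 W × 14 h × 31 d = 39,711 Wh = 39.71 kWh
aquarium pump: 49.56 W × 7.6 h × 31 d = 11,676 Wh = 11.68 kWh
Total energy = 1,283 + 39.71 + 11.68 = 1,334 kWh
Cost = 1,334 kWh × $0.139 = $185.44 ≈ $185

$185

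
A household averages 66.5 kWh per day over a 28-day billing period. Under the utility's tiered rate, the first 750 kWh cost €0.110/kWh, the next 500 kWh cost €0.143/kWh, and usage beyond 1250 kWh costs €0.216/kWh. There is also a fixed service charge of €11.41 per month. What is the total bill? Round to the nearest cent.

€297.60

Usage = 66.5 kWh/day × 28 days = 1862 kWh
First 750 kWh × €0.110 = €82.50
Next 500 kWh × €0.143 = €71.50
Remaining 612 kWh × €0.216 = €132.19
Energy charge = €286.19; + service €11.41 = €297.60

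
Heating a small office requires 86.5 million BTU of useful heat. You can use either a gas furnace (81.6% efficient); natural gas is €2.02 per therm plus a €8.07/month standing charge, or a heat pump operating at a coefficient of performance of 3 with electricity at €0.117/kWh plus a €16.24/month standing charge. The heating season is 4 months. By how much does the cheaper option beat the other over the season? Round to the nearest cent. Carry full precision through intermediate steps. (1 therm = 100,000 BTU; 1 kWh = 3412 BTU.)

Heat load = 86.5 × 10⁶ BTU = 86,500,000 BTU
Gas: input = 86,500,000 / 0.816 = 106,004,902 BTU = 1,060 therm → 1,060 × €2.02 = €2,141.30; + 4 × €8.07 standing = €2,173.58
Heat pump: 86,500,000 BTU / 3412 = 25,350 kWh heat; / 3 = 8,451 kWh in → × €0.117 = €988.72; + 4 × €16.24 standing = €1,053.68
Difference = |€2,173.58 − €1,053.68| = €1,119.90

€1119.90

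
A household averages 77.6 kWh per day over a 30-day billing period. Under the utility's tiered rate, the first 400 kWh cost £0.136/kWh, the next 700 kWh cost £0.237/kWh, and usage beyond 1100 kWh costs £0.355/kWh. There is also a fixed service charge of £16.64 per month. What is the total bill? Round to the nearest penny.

£672.88

Usage = 77.6 kWh/day × 30 days = 2328 kWh
First 400 kWh × £0.136 = £54.40
Next 700 kWh × £0.237 = £165.90
Remaining 1228 kWh × £0.355 = £435.94
Energy charge = £656.24; + service £16.64 = £672.88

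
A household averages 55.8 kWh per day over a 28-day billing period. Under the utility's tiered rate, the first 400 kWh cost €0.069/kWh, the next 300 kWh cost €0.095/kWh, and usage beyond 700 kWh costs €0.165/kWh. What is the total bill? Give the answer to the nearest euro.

€198

Usage = 55.8 kWh/day × 28 days = 1562.4 kWh
First 400 kWh × €0.069 = €27.60
Next 300 kWh × €0.095 = €28.50
Remaining 862.4 kWh × €0.165 = €142.30
Total = €198.40 ≈ €198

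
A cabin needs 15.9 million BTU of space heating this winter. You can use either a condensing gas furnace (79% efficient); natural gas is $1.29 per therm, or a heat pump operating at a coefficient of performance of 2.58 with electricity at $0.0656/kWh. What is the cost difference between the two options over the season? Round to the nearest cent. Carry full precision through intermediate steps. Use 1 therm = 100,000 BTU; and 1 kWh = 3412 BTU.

$141.15

Heat load = 15.9 × 10⁶ BTU = 15,900,000 BTU
Gas: input = 15,900,000 / 0.790 = 20,126,582 BTU = 201.3 therm → 201.3 × $1.29 = $259.63
Heat pump: 15,900,000 BTU / 3412 = 4,660 kWh heat; / 2.58 = 1,806 kWh in → × $0.0656 = $118.49
Difference = |$259.63 − $118.49| = $141.15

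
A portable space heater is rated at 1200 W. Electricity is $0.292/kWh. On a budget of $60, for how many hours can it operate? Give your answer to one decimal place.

171.2 h

Energy budget = $60 / $0.292 per kWh = 205.5 kWh = 205,479 Wh
Runtime = 205,479 Wh / 1200 W = 171.2 h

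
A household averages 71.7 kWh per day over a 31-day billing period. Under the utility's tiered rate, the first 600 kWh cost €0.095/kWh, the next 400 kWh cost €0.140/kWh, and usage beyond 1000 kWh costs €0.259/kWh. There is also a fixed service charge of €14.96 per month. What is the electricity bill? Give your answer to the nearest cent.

€444.64

Usage = 71.7 kWh/day × 31 days = 2222.7 kWh
First 600 kWh × €0.095 = €57.00
Next 400 kWh × €0.140 = €56.00
Remaining 1222.7 kWh × €0.259 = €316.68
Energy charge = €429.68; + service €14.96 = €444.64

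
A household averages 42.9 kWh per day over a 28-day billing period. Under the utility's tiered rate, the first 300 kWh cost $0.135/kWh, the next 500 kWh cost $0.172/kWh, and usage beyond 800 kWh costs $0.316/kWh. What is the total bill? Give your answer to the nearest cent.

$253.28

Usage = 42.9 kWh/day × 28 days = 1201.2 kWh
First 300 kWh × $0.135 = $40.50
Next 500 kWh × $0.172 = $86.00
Remaining 401.2 kWh × $0.316 = $126.78
Total = $253.28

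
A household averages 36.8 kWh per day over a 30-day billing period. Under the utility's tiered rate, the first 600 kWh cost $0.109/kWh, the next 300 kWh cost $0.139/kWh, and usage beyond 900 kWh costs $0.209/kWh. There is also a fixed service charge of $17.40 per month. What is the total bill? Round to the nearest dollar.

$167

Usage = 36.8 kWh/day × 30 days = 1104 kWh
First 600 kWh × $0.109 = $65.40
Next 300 kWh × $0.139 = $41.70
Remaining 204 kWh × $0.209 = $42.64
Energy charge = $149.74; + service $17.40 = $167.14 ≈ $167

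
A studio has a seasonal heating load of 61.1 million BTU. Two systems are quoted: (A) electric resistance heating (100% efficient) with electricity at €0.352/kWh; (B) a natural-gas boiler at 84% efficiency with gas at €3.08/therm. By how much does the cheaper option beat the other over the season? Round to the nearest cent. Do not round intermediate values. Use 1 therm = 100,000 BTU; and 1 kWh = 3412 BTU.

€4063.07

Heat load = 61.1 × 10⁶ BTU = 61,100,000 BTU
Gas: input = 61,100,000 / 0.84 = 72,738,095 BTU = 727.4 therm → 727.4 × €3.08 = €2,240.33
Electric: 61,100,000 BTU / 3412 = 17,910 kWh → × €0.352 = €6,303.40
Difference = |€2,240.33 − €6,303.40| = €4,063.07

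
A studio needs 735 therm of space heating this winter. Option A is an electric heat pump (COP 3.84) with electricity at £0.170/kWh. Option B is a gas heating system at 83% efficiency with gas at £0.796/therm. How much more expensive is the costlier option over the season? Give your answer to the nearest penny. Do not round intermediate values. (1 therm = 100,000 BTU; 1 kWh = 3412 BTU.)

Heat load = 735 therm × 100,000 = 73,500,000 BTU
Gas: input = 73,500,000 / 0.83 = 88,554,217 BTU = 885.5 therm → 885.5 × £0.796 = £704.89
Heat pump: 73,500,000 BTU / 3412 = 21,540 kWh heat; / 3.84 = 5,610 kWh in → × £0.170 = £953.67
Difference = |£704.89 − £953.67| = £248.77

£248.77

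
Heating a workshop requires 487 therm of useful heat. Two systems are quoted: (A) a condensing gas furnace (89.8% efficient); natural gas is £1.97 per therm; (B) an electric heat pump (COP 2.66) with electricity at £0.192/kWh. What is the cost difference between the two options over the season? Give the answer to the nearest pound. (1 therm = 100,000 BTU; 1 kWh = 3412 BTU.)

Heat load = 487 therm × 100,000 = 48,700,000 BTU
Gas: input = 48,700,000 / 0.898 = 54,231,626 BTU = 542.3 therm → 542.3 × £1.97 = £1,068.36
Heat pump: 48,700,000 BTU / 3412 = 14,270 kWh heat; / 2.66 = 5,366 kWh in → × £0.192 = £1,030.24
Difference = |£1,068.36 − £1,030.24| = £38.12 ≈ £38

£38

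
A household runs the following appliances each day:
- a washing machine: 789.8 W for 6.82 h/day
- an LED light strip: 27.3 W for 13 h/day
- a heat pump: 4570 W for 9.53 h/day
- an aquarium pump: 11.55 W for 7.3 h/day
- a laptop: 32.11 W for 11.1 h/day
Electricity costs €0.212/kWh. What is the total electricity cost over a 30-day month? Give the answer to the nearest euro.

€316

washing machine: 789.8 W × 6.82 h × 30 d = 161,593 Wh = 161.6 kWh
LED light strip: 27.3 W × 13 h × 30 d = 10,647 Wh = 10.65 kWh
heat pump: 4570 W × 9.53 h × 30 d = 1,306,563 Wh = 1,307 kWh
aquarium pump: 11.55 W × 7.3 h × 30 d = 2,529 Wh = 2.529 kWh
laptop: 32.11 W × 11.1 h × 30 d = 10,693 Wh = 10.69 kWh
Total energy = 161.6 + 10.65 + 1,307 + 2.529 + 10.69 = 1,492 kWh
Cost = 1,492 kWh × €0.212 = €316.31 ≈ €316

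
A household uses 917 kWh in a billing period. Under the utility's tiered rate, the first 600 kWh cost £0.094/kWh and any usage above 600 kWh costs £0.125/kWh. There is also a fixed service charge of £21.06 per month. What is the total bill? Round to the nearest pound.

First 600 kWh × £0.094 = £56.40
Remaining 317 kWh × £0.125 = £39.62
Energy charge = £96.03; + service £21.06 = £117.09 ≈ £117

£117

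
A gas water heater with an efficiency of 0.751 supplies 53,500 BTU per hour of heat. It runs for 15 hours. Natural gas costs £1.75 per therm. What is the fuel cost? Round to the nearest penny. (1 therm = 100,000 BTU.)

Heat delivered = 53,500 BTU/h × 15 h = 802,500 BTU
Gas input = 802,500 / 0.751 = 1,068,575 BTU
= 1,068,575 / 100,000 = 10.69 therm
Cost = 10.69 × £1.75/therm = £18.70

£18.70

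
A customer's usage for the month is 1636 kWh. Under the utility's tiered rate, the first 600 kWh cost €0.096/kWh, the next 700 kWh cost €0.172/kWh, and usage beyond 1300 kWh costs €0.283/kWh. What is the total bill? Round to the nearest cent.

First 600 kWh × €0.096 = €57.60
Next 700 kWh × €0.172 = €120.40
Remaining 336 kWh × €0.283 = €95.09
Total = €273.09

€273.09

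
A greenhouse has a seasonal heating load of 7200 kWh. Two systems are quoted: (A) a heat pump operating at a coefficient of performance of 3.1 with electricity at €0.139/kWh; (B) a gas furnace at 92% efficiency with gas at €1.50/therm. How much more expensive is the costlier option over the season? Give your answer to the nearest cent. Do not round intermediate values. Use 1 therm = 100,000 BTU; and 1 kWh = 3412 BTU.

€77.70

Heat load = 7200 kWh × 3412 = 24,566,400 BTU
Gas: input = 24,566,400 / 0.920 = 26,702,609 BTU = 267 therm → 267 × €1.50 = €400.54
Heat pump: 24,566,400 BTU / 3412 = 7,200 kWh heat; / 3.1 = 2,323 kWh in → × €0.139 = €322.84
Difference = |€400.54 − €322.84| = €77.70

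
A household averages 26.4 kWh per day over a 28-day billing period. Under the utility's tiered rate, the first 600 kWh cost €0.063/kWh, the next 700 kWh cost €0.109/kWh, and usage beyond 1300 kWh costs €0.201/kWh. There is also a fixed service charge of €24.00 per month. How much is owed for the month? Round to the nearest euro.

€77

Usage = 26.4 kWh/day × 28 days = 739.2 kWh
First 600 kWh × €0.063 = €37.80
Next 139.2 kWh × €0.109 = €15.17
Remaining tier: 0 kWh (not reached)
Energy charge = €52.97; + service €24.00 = €76.97 ≈ €77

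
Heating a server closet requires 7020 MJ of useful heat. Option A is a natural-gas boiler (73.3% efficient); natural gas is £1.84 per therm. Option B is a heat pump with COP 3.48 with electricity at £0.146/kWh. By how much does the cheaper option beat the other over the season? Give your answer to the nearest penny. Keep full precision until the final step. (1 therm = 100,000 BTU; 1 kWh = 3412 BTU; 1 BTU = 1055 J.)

Heat load = 7020 MJ = 7,020,000,000 J / 1055 = 6,654,028 BTU
Gas: input = 6,654,028 / 0.733 = 9,077,801 BTU = 90.78 therm → 90.78 × £1.84 = £167.03
Heat pump: 6,654,028 BTU / 3412 = 1,950 kWh heat; / 3.48 = 560.4 kWh in → × £0.146 = £81.82
Difference = |£167.03 − £81.82| = £85.21

£85.21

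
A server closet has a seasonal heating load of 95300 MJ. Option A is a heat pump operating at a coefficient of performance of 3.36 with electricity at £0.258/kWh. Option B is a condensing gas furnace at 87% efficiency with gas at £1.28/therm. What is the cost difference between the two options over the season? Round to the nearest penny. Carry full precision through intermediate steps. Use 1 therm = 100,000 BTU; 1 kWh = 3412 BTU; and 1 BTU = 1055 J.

£703.86

Heat load = 95300 MJ = 95,300,000,000 J / 1055 = 90,331,754 BTU
Gas: input = 90,331,754 / 0.87 = 103,829,602 BTU = 1,038 therm → 1,038 × £1.28 = £1,329.02
Heat pump: 90,331,754 BTU / 3412 = 26,470 kWh heat; / 3.36 = 7,879 kWh in → × £0.258 = £2,032.88
Difference = |£1,329.02 − £2,032.88| = £703.86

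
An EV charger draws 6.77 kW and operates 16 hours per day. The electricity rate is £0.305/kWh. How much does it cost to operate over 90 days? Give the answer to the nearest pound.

Energy = 6770 W × 16 h/day × 90 days = 9,748,800 Wh = 9,749 kWh
Cost = 9,749 kWh × £0.305/kWh = £2,973.38 ≈ £2973

£2973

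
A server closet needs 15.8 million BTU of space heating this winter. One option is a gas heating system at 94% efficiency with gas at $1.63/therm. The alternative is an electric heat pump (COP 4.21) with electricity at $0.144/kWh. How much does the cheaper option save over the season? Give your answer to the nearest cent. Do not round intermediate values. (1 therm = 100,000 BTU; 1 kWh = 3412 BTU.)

Heat load = 15.8 × 10⁶ BTU = 15,800,000 BTU
Gas: input = 15,800,000 / 0.94 = 16,808,511 BTU = 168.1 therm → 168.1 × $1.63 = $273.98
Heat pump: 15,800,000 BTU / 3412 = 4,631 kWh heat; / 4.21 = 1,100 kWh in → × $0.144 = $158.39
Difference = |$273.98 − $158.39| = $115.59

$115.59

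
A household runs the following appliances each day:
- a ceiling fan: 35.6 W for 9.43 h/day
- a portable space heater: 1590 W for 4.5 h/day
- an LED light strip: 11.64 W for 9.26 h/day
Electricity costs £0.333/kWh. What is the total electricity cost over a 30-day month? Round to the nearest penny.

ceiling fan: 35.6 W × 9.43 h × 30 d = 10,071 Wh = 10.07 kWh
portable space heater: 1590 W × 4.5 h × 30 d = 214,650 Wh = 214.7 kWh
LED light strip: 11.64 W × 9.26 h × 30 d = 3,234 Wh = 3.234 kWh
Total energy = 10.07 + 214.7 + 3.234 = 228 kWh
Cost = 228 kWh × £0.333 = £75.91

£75.91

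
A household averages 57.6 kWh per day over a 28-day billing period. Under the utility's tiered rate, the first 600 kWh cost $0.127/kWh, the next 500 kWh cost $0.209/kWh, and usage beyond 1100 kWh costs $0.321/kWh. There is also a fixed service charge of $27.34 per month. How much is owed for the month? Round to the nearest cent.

Usage = 57.6 kWh/day × 28 days = 1612.8 kWh
First 600 kWh × $0.127 = $76.20
Next 500 kWh × $0.209 = $104.50
Remaining 512.8 kWh × $0.321 = $164.61
Energy charge = $345.31; + service $27.34 = $372.65

$372.65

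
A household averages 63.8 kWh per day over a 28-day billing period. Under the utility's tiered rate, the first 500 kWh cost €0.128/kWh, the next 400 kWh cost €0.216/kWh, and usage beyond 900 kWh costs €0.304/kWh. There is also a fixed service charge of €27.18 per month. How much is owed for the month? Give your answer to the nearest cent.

€447.05

Usage = 63.8 kWh/day × 28 days = 1786.4 kWh
First 500 kWh × €0.128 = €64.00
Next 400 kWh × €0.216 = €86.40
Remaining 886.4 kWh × €0.304 = €269.47
Energy charge = €419.87; + service €27.18 = €447.05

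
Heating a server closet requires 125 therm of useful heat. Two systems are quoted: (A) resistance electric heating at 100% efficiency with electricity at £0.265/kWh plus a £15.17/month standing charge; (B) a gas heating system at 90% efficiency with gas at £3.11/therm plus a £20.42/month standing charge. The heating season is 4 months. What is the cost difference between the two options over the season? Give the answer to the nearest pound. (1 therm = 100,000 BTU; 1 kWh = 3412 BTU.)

£518

Heat load = 125 therm × 100,000 = 12,500,000 BTU
Gas: input = 12,500,000 / 0.90 = 13,888,889 BTU = 138.9 therm → 138.9 × £3.11 = £431.94; + 4 × £20.42 standing = £513.62
Electric: 12,500,000 BTU / 3412 = 3,664 kWh → × £0.265 = £970.84; + 4 × £15.17 standing = £1,031.52
Difference = |£513.62 − £1,031.52| = £517.89 ≈ £518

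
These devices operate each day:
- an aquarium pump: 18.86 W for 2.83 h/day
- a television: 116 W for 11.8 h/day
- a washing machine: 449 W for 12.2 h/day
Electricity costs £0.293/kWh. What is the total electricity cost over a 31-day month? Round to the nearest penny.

aquarium pump: 18.86 W × 2.83 h × 31 d = 1,655 Wh = 1.655 kWh
television: 116 W × 11.8 h × 31 d = 42,433 Wh = 42.43 kWh
washing machine: 449 W × 12.2 h × 31 d = 169,812 Wh = 169.8 kWh
Total energy = 1.655 + 42.43 + 169.8 = 213.9 kWh
Cost = 213.9 kWh × £0.293 = £62.67

£62.67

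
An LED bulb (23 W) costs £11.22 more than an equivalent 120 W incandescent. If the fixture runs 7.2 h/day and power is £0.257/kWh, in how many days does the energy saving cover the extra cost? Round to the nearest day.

63 days

Power saved = 120 − 23 = 97 W
Daily energy saved = 97 W × 7.2 h = 698.4 Wh = 0.6984 kWh
Daily savings = 0.6984 × £0.257 = £0.1795
Payback = £11.22 / £0.1795 per day = 62.51 days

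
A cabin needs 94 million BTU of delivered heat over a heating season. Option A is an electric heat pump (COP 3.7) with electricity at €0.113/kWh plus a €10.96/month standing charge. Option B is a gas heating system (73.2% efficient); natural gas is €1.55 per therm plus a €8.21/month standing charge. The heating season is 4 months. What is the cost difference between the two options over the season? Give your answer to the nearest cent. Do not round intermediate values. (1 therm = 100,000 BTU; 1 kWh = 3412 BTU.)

€1138.05

Heat load = 94 × 10⁶ BTU = 94,000,000 BTU
Gas: input = 94,000,000 / 0.732 = 128,415,301 BTU = 1,284 therm → 1,284 × €1.55 = €1,990.44; + 4 × €8.21 standing = €2,023.28
Heat pump: 94,000,000 BTU / 3412 = 27,550 kWh heat; / 3.7 = 7,446 kWh in → × €0.113 = €841.39; + 4 × €10.96 standing = €885.23
Difference = |€2,023.28 − €885.23| = €1,138.05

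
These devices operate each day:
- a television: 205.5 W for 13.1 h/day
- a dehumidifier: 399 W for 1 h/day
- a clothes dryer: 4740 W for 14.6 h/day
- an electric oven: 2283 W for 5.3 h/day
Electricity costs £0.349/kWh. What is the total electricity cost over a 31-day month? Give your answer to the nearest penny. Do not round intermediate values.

£913.07

television: 205.5 W × 13.1 h × 31 d = 83,454 Wh = 83.45 kWh
dehumidifier: 399 W × 1 h × 31 d = 12,369 Wh = 12.37 kWh
clothes dryer: 4740 W × 14.6 h × 31 d = 2,145,324 Wh = 2,145 kWh
electric oven: 2283 W × 5.3 h × 31 d = 375,097 Wh = 375.1 kWh
Total energy = 83.45 + 12.37 + 2,145 + 375.1 = 2,616 kWh
Cost = 2,616 kWh × £0.349 = £913.07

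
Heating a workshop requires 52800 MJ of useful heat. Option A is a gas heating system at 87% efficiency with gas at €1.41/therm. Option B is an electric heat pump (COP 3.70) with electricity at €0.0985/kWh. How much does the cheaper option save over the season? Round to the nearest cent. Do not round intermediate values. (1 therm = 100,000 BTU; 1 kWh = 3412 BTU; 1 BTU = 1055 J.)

€420.63

Heat load = 52800 MJ = 52,800,000,000 J / 1055 = 50,047,393 BTU
Gas: input = 50,047,393 / 0.87 = 57,525,739 BTU = 575.3 therm → 575.3 × €1.41 = €811.11
Heat pump: 50,047,393 BTU / 3412 = 14,670 kWh heat; / 3.70 = 3,964 kWh in → × €0.0985 = €390.49
Difference = |€811.11 − €390.49| = €420.63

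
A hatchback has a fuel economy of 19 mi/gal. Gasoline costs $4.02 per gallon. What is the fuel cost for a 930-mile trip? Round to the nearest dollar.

Fuel = 930 mi / 19 mpg = 48.95 gal
Cost = 48.95 gal × $4.02/gal = $196.77 ≈ $197

$197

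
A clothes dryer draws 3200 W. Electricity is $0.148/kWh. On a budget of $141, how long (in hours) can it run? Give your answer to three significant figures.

298 h

Energy budget = $141 / $0.148 per kWh = 952.7 kWh = 952,703 Wh
Runtime = 952,703 Wh / 3200 W = 297.7 h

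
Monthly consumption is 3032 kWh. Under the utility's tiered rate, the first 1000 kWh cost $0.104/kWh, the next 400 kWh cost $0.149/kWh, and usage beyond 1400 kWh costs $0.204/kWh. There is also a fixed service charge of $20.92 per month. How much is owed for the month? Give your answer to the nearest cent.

First 1000 kWh × $0.104 = $104.00
Next 400 kWh × $0.149 = $59.60
Remaining 1632 kWh × $0.204 = $332.93
Energy charge = $496.53; + service $20.92 = $517.45

$517.45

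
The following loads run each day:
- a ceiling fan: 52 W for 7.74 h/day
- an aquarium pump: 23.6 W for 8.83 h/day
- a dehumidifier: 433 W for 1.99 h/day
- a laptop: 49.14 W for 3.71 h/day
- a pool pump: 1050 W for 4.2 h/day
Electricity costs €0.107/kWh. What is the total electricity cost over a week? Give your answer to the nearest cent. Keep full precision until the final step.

€4.54

ceiling fan: 52 W × 7.74 h × 7 d = 2,817 Wh = 2.817 kWh
aquarium pump: 23.6 W × 8.83 h × 7 d = 1,459 Wh = 1.459 kWh
dehumidifier: 433 W × 1.99 h × 7 d = 6,032 Wh = 6.032 kWh
laptop: 49.14 W × 3.71 h × 7 d = 1,276 Wh = 1.276 kWh
pool pump: 1050 W × 4.2 h × 7 d = 30,870 Wh = 30.87 kWh
Total energy = 2.817 + 1.459 + 6.032 + 1.276 + 30.87 = 42.45 kWh
Cost = 42.45 kWh × €0.107 = €4.54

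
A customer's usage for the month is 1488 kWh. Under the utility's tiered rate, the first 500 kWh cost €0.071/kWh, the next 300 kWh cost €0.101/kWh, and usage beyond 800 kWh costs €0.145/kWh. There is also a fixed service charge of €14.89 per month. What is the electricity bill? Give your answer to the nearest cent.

€180.45

First 500 kWh × €0.071 = €35.50
Next 300 kWh × €0.101 = €30.30
Remaining 688 kWh × €0.145 = €99.76
Energy charge = €165.56; + service €14.89 = €180.45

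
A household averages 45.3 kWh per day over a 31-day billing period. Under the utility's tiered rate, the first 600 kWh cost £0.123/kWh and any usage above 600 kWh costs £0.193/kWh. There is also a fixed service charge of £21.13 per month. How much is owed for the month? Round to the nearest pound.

Usage = 45.3 kWh/day × 31 days = 1404.3 kWh
First 600 kWh × £0.123 = £73.80
Remaining 804.3 kWh × £0.193 = £155.23
Energy charge = £229.03; + service £21.13 = £250.16 ≈ £250

£250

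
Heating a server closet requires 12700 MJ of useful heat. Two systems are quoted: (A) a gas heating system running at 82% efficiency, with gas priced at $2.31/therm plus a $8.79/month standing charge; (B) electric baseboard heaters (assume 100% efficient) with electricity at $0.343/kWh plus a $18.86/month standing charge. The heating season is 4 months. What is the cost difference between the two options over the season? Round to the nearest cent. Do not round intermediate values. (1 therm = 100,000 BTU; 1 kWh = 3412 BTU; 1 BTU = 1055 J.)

Heat load = 12700 MJ = 12,700,000,000 J / 1055 = 12,037,915 BTU
Gas: input = 12,037,915 / 0.82 = 14,680,384 BTU = 146.8 therm → 146.8 × $2.31 = $339.12; + 4 × $8.79 standing = $374.28
Electric: 12,037,915 BTU / 3412 = 3,528 kWh → × $0.343 = $1,210.14; + 4 × $18.86 standing = $1,285.58
Difference = |$374.28 − $1,285.58| = $911.31

$911.31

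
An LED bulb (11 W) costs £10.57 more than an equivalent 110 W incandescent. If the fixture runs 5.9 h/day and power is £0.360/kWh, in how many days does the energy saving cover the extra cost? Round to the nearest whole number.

50 days

Power saved = 110 − 11 = 99 W
Daily energy saved = 99 W × 5.9 h = 584.1 Wh = 0.5841 kWh
Daily savings = 0.5841 × £0.360 = £0.2103
Payback = £10.57 / £0.2103 per day = 50.27 days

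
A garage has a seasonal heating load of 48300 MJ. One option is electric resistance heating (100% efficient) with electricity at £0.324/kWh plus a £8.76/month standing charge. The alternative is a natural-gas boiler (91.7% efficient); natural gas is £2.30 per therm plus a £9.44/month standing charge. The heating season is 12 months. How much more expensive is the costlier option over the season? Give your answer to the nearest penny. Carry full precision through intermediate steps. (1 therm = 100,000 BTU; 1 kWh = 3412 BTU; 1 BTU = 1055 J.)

Heat load = 48300 MJ = 48,300,000,000 J / 1055 = 45,781,991 BTU
Gas: input = 45,781,991 / 0.917 = 49,925,835 BTU = 499.3 therm → 499.3 × £2.30 = £1,148.29; + 12 × £9.44 standing = £1,261.57
Electric: 45,781,991 BTU / 3412 = 13,420 kWh → × £0.324 = £4,347.41; + 12 × £8.76 standing = £4,452.53
Difference = |£1,261.57 − £4,452.53| = £3,190.96

£3190.96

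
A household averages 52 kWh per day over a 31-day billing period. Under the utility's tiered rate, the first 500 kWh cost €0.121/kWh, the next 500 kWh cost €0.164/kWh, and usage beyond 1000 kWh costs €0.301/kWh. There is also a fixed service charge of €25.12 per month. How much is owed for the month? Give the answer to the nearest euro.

Usage = 52 kWh/day × 31 days = 1612 kWh
First 500 kWh × €0.121 = €60.50
Next 500 kWh × €0.164 = €82.00
Remaining 612 kWh × €0.301 = €184.21
Energy charge = €326.71; + service €25.12 = €351.83 ≈ €352

€352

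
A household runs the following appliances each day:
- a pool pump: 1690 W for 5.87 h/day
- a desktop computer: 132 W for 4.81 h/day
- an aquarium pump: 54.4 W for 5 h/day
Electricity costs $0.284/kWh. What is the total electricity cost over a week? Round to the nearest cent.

$21.52

pool pump: 1690 W × 5.87 h × 7 d = 69,442 Wh = 69.44 kWh
desktop computer: 132 W × 4.81 h × 7 d = 4,444 Wh = 4.444 kWh
aquarium pump: 54.4 W × 5 h × 7 d = 1,904 Wh = 1.904 kWh
Total energy = 69.44 + 4.444 + 1.904 = 75.79 kWh
Cost = 75.79 kWh × $0.284 = $21.52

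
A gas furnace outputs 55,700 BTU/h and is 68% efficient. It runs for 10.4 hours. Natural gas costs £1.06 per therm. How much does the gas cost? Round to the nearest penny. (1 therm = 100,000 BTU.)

£9.03

Heat delivered = 55,700 BTU/h × 10.4 h = 579,280 BTU
Gas input = 579,280 / 0.68 = 851,882 BTU
= 851,882 / 100,000 = 8.519 therm
Cost = 8.519 × £1.06/therm = £9.03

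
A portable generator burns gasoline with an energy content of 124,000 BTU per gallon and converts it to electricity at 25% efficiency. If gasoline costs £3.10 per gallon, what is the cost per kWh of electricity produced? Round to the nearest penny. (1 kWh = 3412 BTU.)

£0.34

Electrical output per gallon = 124,000 BTU × 0.25 / 3412 BTU/kWh = 9.086 kWh
Cost per kWh = £3.10 / 9.086 kWh = £0.341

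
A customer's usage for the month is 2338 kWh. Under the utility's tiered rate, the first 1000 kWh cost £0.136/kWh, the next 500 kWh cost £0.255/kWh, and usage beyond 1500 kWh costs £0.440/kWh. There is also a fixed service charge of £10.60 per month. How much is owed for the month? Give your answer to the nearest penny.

First 1000 kWh × £0.136 = £136.00
Next 500 kWh × £0.255 = £127.50
Remaining 838 kWh × £0.440 = £368.72
Energy charge = £632.22; + service £10.60 = £642.82

£642.82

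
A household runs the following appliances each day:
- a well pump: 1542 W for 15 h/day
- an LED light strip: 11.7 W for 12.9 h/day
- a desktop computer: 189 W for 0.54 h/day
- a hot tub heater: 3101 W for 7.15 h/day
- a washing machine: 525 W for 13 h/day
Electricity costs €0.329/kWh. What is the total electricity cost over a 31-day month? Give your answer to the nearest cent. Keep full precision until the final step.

€534.23

well pump: 1542 W × 15 h × 31 d = 717,030 Wh = 717 kWh
LED light strip: 11.7 W × 12.9 h × 31 d = 4,679 Wh = 4.679 kWh
desktop computer: 189 W × 0.54 h × 31 d = 3,164 Wh = 3.164 kWh
hot tub heater: 3101 W × 7.15 h × 31 d = 687,337 Wh = 687.3 kWh
washing machine: 525 W × 13 h × 31 d = 211,575 Wh = 211.6 kWh
Total energy = 717 + 4.679 + 3.164 + 687.3 + 211.6 = 1,624 kWh
Cost = 1,624 kWh × €0.329 = €534.23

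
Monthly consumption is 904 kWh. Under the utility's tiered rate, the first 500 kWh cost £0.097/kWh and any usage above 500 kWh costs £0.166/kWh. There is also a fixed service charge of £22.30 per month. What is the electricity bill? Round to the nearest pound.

First 500 kWh × £0.097 = £48.50
Remaining 404 kWh × £0.166 = £67.06
Energy charge = £115.56; + service £22.30 = £137.86 ≈ £138

£138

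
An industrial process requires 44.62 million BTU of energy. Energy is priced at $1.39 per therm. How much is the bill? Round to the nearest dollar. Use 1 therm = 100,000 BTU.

44.62 million BTU × (10 therm/million BTU) = 446.2 therm
Cost = 446.2 therm × $1.39/therm = $620.22 ≈ $620

$620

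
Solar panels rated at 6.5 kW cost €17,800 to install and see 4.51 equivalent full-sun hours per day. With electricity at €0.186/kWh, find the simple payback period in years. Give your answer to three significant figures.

Daily generation = 6.5 kW × 4.51 h = 29.31 kWh
Annual generation = 29.31 × 365 = 10700 kWh
Annual savings = 10700 × €0.186 = €1,990.20
Payback = €17,800 / €1,990.20 = 8.94 years

8.94 years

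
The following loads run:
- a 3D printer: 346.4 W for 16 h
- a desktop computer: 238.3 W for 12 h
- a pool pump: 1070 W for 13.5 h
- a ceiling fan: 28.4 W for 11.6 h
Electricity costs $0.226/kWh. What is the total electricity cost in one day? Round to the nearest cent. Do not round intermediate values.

3D printer: 346.4 W × 16 h = 5,542 Wh = 5.542 kWh
desktop computer: 238.3 W × 12 h = 2,860 Wh = 2.86 kWh
pool pump: 1070 W × 13.5 h = 14,445 Wh = 14.45 kWh
ceiling fan: 28.4 W × 11.6 h = 329 Wh = 0.3294 kWh
Total energy = 5.542 + 2.86 + 14.45 + 0.3294 = 23.18 kWh
Cost = 23.18 kWh × $0.226 = $5.24

$5.24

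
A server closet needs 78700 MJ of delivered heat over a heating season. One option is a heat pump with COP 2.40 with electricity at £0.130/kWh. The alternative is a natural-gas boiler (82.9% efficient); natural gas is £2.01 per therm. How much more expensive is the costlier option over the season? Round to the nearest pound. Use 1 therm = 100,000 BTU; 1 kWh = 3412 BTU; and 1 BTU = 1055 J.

Heat load = 78700 MJ = 78,700,000,000 J / 1055 = 74,597,156 BTU
Gas: input = 74,597,156 / 0.829 = 89,984,507 BTU = 899.8 therm → 899.8 × £2.01 = £1,808.69
Heat pump: 74,597,156 BTU / 3412 = 21,860 kWh heat; / 2.40 = 9,110 kWh in → × £0.130 = £1,184.26
Difference = |£1,808.69 − £1,184.26| = £624.43 ≈ £624

£624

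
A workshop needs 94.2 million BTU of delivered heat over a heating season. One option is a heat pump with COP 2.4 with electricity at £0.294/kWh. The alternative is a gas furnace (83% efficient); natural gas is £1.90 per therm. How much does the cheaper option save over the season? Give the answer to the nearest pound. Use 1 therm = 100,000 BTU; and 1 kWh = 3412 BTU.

£1226

Heat load = 94.2 × 10⁶ BTU = 94,200,000 BTU
Gas: input = 94,200,000 / 0.83 = 113,493,976 BTU = 1,135 therm → 1,135 × £1.90 = £2,156.39
Heat pump: 94,200,000 BTU / 3412 = 27,610 kWh heat; / 2.4 = 11,500 kWh in → × £0.294 = £3,382.03
Difference = |£2,156.39 − £3,382.03| = £1,225.65 ≈ £1226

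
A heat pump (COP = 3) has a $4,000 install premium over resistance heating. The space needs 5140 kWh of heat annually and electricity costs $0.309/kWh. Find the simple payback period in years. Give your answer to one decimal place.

Resistance: 5140 kWh × $0.309 = $1,588.26/yr
Heat pump: 5140 / 3 = 1713 kWh in → × $0.309 = $529.42/yr
Annual savings = $1,058.84
Payback = $4,000 / $1,058.84 = 3.78 years

3.8 years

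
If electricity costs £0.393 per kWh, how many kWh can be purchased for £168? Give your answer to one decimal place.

£168 / £0.393 per kWh = 427.5 kWh

427.5 kWh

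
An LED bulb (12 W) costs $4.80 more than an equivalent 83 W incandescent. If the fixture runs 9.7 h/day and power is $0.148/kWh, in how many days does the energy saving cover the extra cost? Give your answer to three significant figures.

Power saved = 83 − 12 = 71 W
Daily energy saved = 71 W × 9.7 h = 688.7 Wh = 0.6887 kWh
Daily savings = 0.6887 × $0.148 = $0.1019
Payback = $4.80 / $0.1019 per day = 47.09 days

47.1 days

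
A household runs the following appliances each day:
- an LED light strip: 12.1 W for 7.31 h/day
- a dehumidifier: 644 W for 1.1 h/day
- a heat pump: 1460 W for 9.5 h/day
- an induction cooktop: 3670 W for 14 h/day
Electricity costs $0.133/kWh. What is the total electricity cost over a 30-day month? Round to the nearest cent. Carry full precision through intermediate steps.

$263.53

LED light strip: 12.1 W × 7.31 h × 30 d = 2,654 Wh = 2.654 kWh
dehumidifier: 644 W × 1.1 h × 30 d = 21,252 Wh = 21.25 kWh
heat pump: 1460 W × 9.5 h × 30 d = 416,100 Wh = 416.1 kWh
induction cooktop: 3670 W × 14 h × 30 d = 1,541,400 Wh = 1,541 kWh
Total energy = 2.654 + 21.25 + 416.1 + 1,541 = 1,981 kWh
Cost = 1,981 kWh × $0.133 = $263.53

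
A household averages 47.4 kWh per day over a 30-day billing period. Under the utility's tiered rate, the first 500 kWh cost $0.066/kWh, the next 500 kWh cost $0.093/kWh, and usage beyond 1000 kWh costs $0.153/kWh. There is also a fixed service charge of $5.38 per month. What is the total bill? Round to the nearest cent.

Usage = 47.4 kWh/day × 30 days = 1422 kWh
First 500 kWh × $0.066 = $33.00
Next 500 kWh × $0.093 = $46.50
Remaining 422 kWh × $0.153 = $64.57
Energy charge = $144.07; + service $5.38 = $149.45

$149.45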